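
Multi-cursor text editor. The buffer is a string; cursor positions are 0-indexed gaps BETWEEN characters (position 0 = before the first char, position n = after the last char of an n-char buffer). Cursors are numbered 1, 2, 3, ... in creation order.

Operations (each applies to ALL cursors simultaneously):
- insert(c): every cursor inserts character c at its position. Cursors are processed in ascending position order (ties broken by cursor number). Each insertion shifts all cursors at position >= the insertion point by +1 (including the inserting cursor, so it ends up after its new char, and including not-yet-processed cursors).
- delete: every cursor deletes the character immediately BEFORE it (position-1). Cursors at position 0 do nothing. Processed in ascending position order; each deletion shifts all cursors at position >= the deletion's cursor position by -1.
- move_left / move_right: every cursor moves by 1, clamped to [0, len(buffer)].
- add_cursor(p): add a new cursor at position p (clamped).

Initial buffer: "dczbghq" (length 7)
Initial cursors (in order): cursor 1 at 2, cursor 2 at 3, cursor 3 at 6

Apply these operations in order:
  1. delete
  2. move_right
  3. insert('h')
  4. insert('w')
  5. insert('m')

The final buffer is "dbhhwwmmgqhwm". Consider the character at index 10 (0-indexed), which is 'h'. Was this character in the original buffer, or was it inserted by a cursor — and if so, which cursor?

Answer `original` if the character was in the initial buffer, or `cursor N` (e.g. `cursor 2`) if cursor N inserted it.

Answer: cursor 3

Derivation:
After op 1 (delete): buffer="dbgq" (len 4), cursors c1@1 c2@1 c3@3, authorship ....
After op 2 (move_right): buffer="dbgq" (len 4), cursors c1@2 c2@2 c3@4, authorship ....
After op 3 (insert('h')): buffer="dbhhgqh" (len 7), cursors c1@4 c2@4 c3@7, authorship ..12..3
After op 4 (insert('w')): buffer="dbhhwwgqhw" (len 10), cursors c1@6 c2@6 c3@10, authorship ..1212..33
After op 5 (insert('m')): buffer="dbhhwwmmgqhwm" (len 13), cursors c1@8 c2@8 c3@13, authorship ..121212..333
Authorship (.=original, N=cursor N): . . 1 2 1 2 1 2 . . 3 3 3
Index 10: author = 3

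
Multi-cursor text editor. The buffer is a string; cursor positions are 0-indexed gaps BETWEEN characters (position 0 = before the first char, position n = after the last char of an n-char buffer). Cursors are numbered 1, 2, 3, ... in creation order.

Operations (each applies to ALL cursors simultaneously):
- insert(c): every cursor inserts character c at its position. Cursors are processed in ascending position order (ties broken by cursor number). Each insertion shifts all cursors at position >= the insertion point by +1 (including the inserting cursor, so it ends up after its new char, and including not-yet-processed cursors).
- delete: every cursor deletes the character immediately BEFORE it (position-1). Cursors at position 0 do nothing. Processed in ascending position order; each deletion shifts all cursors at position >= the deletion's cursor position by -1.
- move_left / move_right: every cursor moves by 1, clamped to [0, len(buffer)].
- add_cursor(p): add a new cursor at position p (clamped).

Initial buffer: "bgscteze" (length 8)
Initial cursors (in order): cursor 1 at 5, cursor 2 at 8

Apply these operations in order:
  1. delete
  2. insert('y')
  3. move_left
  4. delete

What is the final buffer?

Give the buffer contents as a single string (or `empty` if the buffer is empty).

After op 1 (delete): buffer="bgscez" (len 6), cursors c1@4 c2@6, authorship ......
After op 2 (insert('y')): buffer="bgscyezy" (len 8), cursors c1@5 c2@8, authorship ....1..2
After op 3 (move_left): buffer="bgscyezy" (len 8), cursors c1@4 c2@7, authorship ....1..2
After op 4 (delete): buffer="bgsyey" (len 6), cursors c1@3 c2@5, authorship ...1.2

Answer: bgsyey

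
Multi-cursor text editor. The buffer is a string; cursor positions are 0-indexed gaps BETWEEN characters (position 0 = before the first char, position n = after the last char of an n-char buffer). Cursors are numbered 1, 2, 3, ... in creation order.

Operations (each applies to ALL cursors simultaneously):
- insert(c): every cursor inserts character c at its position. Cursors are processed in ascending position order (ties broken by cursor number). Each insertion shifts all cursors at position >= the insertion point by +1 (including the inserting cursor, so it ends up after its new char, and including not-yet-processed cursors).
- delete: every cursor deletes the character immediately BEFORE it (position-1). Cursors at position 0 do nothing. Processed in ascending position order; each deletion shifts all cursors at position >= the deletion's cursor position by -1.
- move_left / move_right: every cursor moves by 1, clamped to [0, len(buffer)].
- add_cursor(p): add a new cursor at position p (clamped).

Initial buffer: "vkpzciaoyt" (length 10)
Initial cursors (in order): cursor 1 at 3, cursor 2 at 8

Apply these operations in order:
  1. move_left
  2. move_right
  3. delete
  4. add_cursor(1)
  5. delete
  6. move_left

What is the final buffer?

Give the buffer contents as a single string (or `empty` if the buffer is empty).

Answer: zciyt

Derivation:
After op 1 (move_left): buffer="vkpzciaoyt" (len 10), cursors c1@2 c2@7, authorship ..........
After op 2 (move_right): buffer="vkpzciaoyt" (len 10), cursors c1@3 c2@8, authorship ..........
After op 3 (delete): buffer="vkzciayt" (len 8), cursors c1@2 c2@6, authorship ........
After op 4 (add_cursor(1)): buffer="vkzciayt" (len 8), cursors c3@1 c1@2 c2@6, authorship ........
After op 5 (delete): buffer="zciyt" (len 5), cursors c1@0 c3@0 c2@3, authorship .....
After op 6 (move_left): buffer="zciyt" (len 5), cursors c1@0 c3@0 c2@2, authorship .....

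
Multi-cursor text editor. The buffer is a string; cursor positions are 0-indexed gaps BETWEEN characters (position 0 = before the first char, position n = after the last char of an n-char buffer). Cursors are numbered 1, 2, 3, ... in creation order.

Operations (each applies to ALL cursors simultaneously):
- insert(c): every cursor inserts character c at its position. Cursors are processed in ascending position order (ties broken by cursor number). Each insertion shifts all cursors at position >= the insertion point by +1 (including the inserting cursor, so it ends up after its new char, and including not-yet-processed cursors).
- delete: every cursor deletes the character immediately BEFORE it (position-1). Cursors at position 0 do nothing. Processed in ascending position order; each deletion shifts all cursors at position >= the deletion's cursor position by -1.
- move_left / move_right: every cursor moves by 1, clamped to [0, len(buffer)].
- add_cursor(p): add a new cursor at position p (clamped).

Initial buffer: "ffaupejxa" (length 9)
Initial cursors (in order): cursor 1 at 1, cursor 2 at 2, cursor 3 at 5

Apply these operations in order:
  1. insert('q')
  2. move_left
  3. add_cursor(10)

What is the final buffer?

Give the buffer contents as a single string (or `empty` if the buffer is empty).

Answer: fqfqaupqejxa

Derivation:
After op 1 (insert('q')): buffer="fqfqaupqejxa" (len 12), cursors c1@2 c2@4 c3@8, authorship .1.2...3....
After op 2 (move_left): buffer="fqfqaupqejxa" (len 12), cursors c1@1 c2@3 c3@7, authorship .1.2...3....
After op 3 (add_cursor(10)): buffer="fqfqaupqejxa" (len 12), cursors c1@1 c2@3 c3@7 c4@10, authorship .1.2...3....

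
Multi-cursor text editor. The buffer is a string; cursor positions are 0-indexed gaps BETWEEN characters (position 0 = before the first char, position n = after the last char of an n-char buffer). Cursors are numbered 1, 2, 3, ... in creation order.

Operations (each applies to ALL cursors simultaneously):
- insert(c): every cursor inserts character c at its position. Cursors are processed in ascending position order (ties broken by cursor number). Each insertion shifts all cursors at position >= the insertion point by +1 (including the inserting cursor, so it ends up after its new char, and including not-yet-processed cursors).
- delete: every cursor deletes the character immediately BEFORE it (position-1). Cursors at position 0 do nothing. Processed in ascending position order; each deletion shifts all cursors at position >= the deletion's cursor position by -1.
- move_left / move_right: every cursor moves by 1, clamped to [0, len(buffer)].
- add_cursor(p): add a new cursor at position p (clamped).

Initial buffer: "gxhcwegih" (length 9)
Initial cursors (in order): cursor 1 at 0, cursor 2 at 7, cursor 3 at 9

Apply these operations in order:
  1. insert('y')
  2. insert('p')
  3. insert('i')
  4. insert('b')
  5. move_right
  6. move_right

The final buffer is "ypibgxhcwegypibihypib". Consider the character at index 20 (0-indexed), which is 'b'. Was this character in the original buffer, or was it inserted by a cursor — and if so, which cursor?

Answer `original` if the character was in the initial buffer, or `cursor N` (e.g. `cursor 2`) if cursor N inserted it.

Answer: cursor 3

Derivation:
After op 1 (insert('y')): buffer="ygxhcwegyihy" (len 12), cursors c1@1 c2@9 c3@12, authorship 1.......2..3
After op 2 (insert('p')): buffer="ypgxhcwegypihyp" (len 15), cursors c1@2 c2@11 c3@15, authorship 11.......22..33
After op 3 (insert('i')): buffer="ypigxhcwegypiihypi" (len 18), cursors c1@3 c2@13 c3@18, authorship 111.......222..333
After op 4 (insert('b')): buffer="ypibgxhcwegypibihypib" (len 21), cursors c1@4 c2@15 c3@21, authorship 1111.......2222..3333
After op 5 (move_right): buffer="ypibgxhcwegypibihypib" (len 21), cursors c1@5 c2@16 c3@21, authorship 1111.......2222..3333
After op 6 (move_right): buffer="ypibgxhcwegypibihypib" (len 21), cursors c1@6 c2@17 c3@21, authorship 1111.......2222..3333
Authorship (.=original, N=cursor N): 1 1 1 1 . . . . . . . 2 2 2 2 . . 3 3 3 3
Index 20: author = 3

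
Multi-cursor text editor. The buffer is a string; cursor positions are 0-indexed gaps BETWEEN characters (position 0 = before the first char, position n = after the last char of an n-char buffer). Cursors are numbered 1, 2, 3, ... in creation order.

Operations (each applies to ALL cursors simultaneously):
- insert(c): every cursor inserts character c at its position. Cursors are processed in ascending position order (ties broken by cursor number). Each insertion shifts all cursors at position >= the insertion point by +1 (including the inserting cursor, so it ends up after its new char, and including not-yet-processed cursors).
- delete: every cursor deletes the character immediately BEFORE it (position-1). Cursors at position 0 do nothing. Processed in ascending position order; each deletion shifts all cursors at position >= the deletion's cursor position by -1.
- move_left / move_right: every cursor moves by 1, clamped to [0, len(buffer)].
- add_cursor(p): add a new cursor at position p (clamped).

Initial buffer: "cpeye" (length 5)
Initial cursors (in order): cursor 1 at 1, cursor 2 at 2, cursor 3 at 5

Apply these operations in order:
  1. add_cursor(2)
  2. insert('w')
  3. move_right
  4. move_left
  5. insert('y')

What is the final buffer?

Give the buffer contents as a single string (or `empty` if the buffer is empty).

Answer: cwypwwyyeyeyw

Derivation:
After op 1 (add_cursor(2)): buffer="cpeye" (len 5), cursors c1@1 c2@2 c4@2 c3@5, authorship .....
After op 2 (insert('w')): buffer="cwpwweyew" (len 9), cursors c1@2 c2@5 c4@5 c3@9, authorship .1.24...3
After op 3 (move_right): buffer="cwpwweyew" (len 9), cursors c1@3 c2@6 c4@6 c3@9, authorship .1.24...3
After op 4 (move_left): buffer="cwpwweyew" (len 9), cursors c1@2 c2@5 c4@5 c3@8, authorship .1.24...3
After op 5 (insert('y')): buffer="cwypwwyyeyeyw" (len 13), cursors c1@3 c2@8 c4@8 c3@12, authorship .11.2424...33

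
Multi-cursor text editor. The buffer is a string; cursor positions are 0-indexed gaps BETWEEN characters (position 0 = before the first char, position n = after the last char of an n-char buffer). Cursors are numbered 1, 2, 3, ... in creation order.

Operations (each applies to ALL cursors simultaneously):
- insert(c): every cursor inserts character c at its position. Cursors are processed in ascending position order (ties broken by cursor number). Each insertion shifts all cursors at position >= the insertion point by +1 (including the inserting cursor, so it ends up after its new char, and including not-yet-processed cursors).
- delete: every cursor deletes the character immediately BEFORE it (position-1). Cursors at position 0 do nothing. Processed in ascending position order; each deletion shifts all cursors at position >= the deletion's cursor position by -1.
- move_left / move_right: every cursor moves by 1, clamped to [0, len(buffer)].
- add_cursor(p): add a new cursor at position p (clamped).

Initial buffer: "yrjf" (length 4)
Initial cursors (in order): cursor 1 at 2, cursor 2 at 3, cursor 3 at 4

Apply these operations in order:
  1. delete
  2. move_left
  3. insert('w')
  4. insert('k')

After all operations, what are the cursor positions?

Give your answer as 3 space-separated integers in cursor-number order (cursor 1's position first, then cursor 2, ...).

After op 1 (delete): buffer="y" (len 1), cursors c1@1 c2@1 c3@1, authorship .
After op 2 (move_left): buffer="y" (len 1), cursors c1@0 c2@0 c3@0, authorship .
After op 3 (insert('w')): buffer="wwwy" (len 4), cursors c1@3 c2@3 c3@3, authorship 123.
After op 4 (insert('k')): buffer="wwwkkky" (len 7), cursors c1@6 c2@6 c3@6, authorship 123123.

Answer: 6 6 6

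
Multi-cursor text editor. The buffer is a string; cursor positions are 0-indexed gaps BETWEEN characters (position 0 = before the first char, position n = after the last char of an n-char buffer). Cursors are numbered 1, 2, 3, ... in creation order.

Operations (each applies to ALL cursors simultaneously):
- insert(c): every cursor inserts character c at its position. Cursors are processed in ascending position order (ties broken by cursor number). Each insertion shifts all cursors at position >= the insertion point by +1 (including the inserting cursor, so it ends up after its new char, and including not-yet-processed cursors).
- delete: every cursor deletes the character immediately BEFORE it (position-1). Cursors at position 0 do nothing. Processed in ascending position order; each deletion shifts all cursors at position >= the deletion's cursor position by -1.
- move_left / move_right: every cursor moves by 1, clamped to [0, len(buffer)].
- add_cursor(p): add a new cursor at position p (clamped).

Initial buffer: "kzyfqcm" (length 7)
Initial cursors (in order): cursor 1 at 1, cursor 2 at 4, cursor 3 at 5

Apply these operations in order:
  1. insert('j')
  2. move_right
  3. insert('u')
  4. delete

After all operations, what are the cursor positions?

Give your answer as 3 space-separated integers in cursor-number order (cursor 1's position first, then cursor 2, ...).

Answer: 3 7 9

Derivation:
After op 1 (insert('j')): buffer="kjzyfjqjcm" (len 10), cursors c1@2 c2@6 c3@8, authorship .1...2.3..
After op 2 (move_right): buffer="kjzyfjqjcm" (len 10), cursors c1@3 c2@7 c3@9, authorship .1...2.3..
After op 3 (insert('u')): buffer="kjzuyfjqujcum" (len 13), cursors c1@4 c2@9 c3@12, authorship .1.1..2.23.3.
After op 4 (delete): buffer="kjzyfjqjcm" (len 10), cursors c1@3 c2@7 c3@9, authorship .1...2.3..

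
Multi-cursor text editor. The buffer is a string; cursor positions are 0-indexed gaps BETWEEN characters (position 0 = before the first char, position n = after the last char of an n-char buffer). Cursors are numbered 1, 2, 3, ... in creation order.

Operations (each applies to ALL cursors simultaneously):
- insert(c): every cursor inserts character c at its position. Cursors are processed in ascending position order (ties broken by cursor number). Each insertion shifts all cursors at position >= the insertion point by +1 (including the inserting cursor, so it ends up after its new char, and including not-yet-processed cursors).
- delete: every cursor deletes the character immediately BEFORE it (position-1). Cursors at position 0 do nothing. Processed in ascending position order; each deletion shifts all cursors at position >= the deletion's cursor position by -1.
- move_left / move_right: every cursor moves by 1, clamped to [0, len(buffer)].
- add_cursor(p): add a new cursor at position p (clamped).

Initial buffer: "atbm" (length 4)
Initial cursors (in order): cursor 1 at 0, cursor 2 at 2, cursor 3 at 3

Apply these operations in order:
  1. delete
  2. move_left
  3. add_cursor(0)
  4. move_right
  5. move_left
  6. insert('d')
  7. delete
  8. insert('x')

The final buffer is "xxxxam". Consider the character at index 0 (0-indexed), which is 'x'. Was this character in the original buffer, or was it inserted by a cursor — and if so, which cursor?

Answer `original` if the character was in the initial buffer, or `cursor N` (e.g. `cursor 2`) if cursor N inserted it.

Answer: cursor 1

Derivation:
After op 1 (delete): buffer="am" (len 2), cursors c1@0 c2@1 c3@1, authorship ..
After op 2 (move_left): buffer="am" (len 2), cursors c1@0 c2@0 c3@0, authorship ..
After op 3 (add_cursor(0)): buffer="am" (len 2), cursors c1@0 c2@0 c3@0 c4@0, authorship ..
After op 4 (move_right): buffer="am" (len 2), cursors c1@1 c2@1 c3@1 c4@1, authorship ..
After op 5 (move_left): buffer="am" (len 2), cursors c1@0 c2@0 c3@0 c4@0, authorship ..
After op 6 (insert('d')): buffer="ddddam" (len 6), cursors c1@4 c2@4 c3@4 c4@4, authorship 1234..
After op 7 (delete): buffer="am" (len 2), cursors c1@0 c2@0 c3@0 c4@0, authorship ..
After op 8 (insert('x')): buffer="xxxxam" (len 6), cursors c1@4 c2@4 c3@4 c4@4, authorship 1234..
Authorship (.=original, N=cursor N): 1 2 3 4 . .
Index 0: author = 1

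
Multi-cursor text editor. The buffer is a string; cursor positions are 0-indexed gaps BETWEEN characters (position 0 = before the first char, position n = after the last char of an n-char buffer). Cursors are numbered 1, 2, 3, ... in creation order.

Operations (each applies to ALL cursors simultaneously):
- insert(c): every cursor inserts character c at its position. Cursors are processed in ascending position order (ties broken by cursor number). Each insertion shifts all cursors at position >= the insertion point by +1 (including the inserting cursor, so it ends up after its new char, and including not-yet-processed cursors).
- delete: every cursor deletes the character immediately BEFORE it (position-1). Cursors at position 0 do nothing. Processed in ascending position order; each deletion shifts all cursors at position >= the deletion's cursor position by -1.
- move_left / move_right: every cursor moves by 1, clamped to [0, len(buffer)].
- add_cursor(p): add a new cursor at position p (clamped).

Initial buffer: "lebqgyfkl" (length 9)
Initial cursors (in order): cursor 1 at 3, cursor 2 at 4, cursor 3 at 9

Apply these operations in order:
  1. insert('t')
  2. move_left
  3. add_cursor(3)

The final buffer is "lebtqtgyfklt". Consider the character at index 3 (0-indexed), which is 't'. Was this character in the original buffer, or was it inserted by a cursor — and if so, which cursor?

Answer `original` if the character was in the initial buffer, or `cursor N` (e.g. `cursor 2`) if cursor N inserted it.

Answer: cursor 1

Derivation:
After op 1 (insert('t')): buffer="lebtqtgyfklt" (len 12), cursors c1@4 c2@6 c3@12, authorship ...1.2.....3
After op 2 (move_left): buffer="lebtqtgyfklt" (len 12), cursors c1@3 c2@5 c3@11, authorship ...1.2.....3
After op 3 (add_cursor(3)): buffer="lebtqtgyfklt" (len 12), cursors c1@3 c4@3 c2@5 c3@11, authorship ...1.2.....3
Authorship (.=original, N=cursor N): . . . 1 . 2 . . . . . 3
Index 3: author = 1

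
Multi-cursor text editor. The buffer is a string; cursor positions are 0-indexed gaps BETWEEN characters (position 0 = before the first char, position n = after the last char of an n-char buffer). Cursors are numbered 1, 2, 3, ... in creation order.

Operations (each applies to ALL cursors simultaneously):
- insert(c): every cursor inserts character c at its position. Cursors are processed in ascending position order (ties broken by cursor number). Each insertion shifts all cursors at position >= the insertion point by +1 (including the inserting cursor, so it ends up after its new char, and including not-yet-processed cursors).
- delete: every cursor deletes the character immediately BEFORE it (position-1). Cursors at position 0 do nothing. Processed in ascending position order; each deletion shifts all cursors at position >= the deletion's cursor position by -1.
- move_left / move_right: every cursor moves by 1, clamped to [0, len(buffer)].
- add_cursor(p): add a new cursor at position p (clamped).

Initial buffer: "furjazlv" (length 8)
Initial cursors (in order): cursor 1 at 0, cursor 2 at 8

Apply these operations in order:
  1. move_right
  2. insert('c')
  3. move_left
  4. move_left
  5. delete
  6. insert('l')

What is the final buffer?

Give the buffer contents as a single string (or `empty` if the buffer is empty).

After op 1 (move_right): buffer="furjazlv" (len 8), cursors c1@1 c2@8, authorship ........
After op 2 (insert('c')): buffer="fcurjazlvc" (len 10), cursors c1@2 c2@10, authorship .1.......2
After op 3 (move_left): buffer="fcurjazlvc" (len 10), cursors c1@1 c2@9, authorship .1.......2
After op 4 (move_left): buffer="fcurjazlvc" (len 10), cursors c1@0 c2@8, authorship .1.......2
After op 5 (delete): buffer="fcurjazvc" (len 9), cursors c1@0 c2@7, authorship .1......2
After op 6 (insert('l')): buffer="lfcurjazlvc" (len 11), cursors c1@1 c2@9, authorship 1.1.....2.2

Answer: lfcurjazlvc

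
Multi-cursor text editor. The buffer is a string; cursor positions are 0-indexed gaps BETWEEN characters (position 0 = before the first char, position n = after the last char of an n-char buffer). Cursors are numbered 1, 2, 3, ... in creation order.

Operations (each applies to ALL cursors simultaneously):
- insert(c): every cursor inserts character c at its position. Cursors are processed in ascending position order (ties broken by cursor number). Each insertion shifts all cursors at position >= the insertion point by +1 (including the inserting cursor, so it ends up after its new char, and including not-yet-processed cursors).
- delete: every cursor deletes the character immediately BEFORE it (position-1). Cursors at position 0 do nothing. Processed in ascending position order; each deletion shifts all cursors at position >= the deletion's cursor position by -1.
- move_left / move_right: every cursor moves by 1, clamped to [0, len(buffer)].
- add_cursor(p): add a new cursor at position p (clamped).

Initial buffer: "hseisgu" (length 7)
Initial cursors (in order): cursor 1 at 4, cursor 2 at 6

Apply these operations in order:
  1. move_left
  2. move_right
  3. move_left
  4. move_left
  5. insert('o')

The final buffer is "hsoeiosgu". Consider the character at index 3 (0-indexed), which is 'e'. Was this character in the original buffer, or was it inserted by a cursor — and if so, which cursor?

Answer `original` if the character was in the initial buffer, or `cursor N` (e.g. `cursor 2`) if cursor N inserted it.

Answer: original

Derivation:
After op 1 (move_left): buffer="hseisgu" (len 7), cursors c1@3 c2@5, authorship .......
After op 2 (move_right): buffer="hseisgu" (len 7), cursors c1@4 c2@6, authorship .......
After op 3 (move_left): buffer="hseisgu" (len 7), cursors c1@3 c2@5, authorship .......
After op 4 (move_left): buffer="hseisgu" (len 7), cursors c1@2 c2@4, authorship .......
After op 5 (insert('o')): buffer="hsoeiosgu" (len 9), cursors c1@3 c2@6, authorship ..1..2...
Authorship (.=original, N=cursor N): . . 1 . . 2 . . .
Index 3: author = original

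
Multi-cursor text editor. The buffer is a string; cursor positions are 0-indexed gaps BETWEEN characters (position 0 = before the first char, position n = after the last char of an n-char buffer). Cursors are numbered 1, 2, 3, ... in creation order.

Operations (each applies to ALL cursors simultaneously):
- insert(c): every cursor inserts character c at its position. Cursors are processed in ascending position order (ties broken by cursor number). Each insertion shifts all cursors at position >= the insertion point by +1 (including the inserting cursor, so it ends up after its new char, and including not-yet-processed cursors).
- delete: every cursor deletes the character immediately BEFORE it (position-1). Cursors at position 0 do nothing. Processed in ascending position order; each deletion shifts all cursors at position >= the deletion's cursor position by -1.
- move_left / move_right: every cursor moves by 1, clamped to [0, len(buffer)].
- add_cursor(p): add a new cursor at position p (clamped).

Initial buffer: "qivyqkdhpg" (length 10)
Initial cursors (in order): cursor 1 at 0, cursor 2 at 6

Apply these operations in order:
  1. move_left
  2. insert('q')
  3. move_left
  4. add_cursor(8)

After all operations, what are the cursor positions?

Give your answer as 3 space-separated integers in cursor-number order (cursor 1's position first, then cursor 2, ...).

Answer: 0 6 8

Derivation:
After op 1 (move_left): buffer="qivyqkdhpg" (len 10), cursors c1@0 c2@5, authorship ..........
After op 2 (insert('q')): buffer="qqivyqqkdhpg" (len 12), cursors c1@1 c2@7, authorship 1.....2.....
After op 3 (move_left): buffer="qqivyqqkdhpg" (len 12), cursors c1@0 c2@6, authorship 1.....2.....
After op 4 (add_cursor(8)): buffer="qqivyqqkdhpg" (len 12), cursors c1@0 c2@6 c3@8, authorship 1.....2.....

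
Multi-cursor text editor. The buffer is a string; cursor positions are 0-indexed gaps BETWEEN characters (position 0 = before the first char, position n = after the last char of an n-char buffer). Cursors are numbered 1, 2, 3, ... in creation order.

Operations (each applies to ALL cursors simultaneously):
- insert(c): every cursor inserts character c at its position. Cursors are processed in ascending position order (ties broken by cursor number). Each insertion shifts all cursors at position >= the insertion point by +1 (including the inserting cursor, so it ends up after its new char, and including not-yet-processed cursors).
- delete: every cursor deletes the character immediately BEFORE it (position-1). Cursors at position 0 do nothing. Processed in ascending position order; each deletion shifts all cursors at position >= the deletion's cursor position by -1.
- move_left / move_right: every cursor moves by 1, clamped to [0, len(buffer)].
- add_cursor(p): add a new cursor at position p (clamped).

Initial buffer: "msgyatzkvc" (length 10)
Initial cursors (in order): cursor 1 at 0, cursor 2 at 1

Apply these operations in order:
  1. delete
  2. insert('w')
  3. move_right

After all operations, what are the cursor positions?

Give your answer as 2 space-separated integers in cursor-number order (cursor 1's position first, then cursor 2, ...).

After op 1 (delete): buffer="sgyatzkvc" (len 9), cursors c1@0 c2@0, authorship .........
After op 2 (insert('w')): buffer="wwsgyatzkvc" (len 11), cursors c1@2 c2@2, authorship 12.........
After op 3 (move_right): buffer="wwsgyatzkvc" (len 11), cursors c1@3 c2@3, authorship 12.........

Answer: 3 3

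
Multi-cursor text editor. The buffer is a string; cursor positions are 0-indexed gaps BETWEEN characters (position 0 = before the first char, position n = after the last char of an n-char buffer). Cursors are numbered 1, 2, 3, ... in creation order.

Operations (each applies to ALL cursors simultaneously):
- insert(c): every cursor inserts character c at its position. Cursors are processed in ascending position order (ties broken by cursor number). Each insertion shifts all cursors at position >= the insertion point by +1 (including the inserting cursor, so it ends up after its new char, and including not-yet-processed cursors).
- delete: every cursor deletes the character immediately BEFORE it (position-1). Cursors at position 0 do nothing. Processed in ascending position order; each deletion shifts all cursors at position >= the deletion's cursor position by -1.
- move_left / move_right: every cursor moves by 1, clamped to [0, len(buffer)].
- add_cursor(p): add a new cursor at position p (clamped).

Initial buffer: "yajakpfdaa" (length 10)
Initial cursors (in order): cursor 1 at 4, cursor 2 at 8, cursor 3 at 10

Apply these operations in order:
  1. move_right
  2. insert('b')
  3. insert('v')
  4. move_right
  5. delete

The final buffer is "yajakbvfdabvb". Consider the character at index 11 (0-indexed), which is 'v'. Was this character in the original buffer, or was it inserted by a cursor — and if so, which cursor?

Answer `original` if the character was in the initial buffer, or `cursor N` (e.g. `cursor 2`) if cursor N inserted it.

Answer: cursor 2

Derivation:
After op 1 (move_right): buffer="yajakpfdaa" (len 10), cursors c1@5 c2@9 c3@10, authorship ..........
After op 2 (insert('b')): buffer="yajakbpfdabab" (len 13), cursors c1@6 c2@11 c3@13, authorship .....1....2.3
After op 3 (insert('v')): buffer="yajakbvpfdabvabv" (len 16), cursors c1@7 c2@13 c3@16, authorship .....11....22.33
After op 4 (move_right): buffer="yajakbvpfdabvabv" (len 16), cursors c1@8 c2@14 c3@16, authorship .....11....22.33
After op 5 (delete): buffer="yajakbvfdabvb" (len 13), cursors c1@7 c2@12 c3@13, authorship .....11...223
Authorship (.=original, N=cursor N): . . . . . 1 1 . . . 2 2 3
Index 11: author = 2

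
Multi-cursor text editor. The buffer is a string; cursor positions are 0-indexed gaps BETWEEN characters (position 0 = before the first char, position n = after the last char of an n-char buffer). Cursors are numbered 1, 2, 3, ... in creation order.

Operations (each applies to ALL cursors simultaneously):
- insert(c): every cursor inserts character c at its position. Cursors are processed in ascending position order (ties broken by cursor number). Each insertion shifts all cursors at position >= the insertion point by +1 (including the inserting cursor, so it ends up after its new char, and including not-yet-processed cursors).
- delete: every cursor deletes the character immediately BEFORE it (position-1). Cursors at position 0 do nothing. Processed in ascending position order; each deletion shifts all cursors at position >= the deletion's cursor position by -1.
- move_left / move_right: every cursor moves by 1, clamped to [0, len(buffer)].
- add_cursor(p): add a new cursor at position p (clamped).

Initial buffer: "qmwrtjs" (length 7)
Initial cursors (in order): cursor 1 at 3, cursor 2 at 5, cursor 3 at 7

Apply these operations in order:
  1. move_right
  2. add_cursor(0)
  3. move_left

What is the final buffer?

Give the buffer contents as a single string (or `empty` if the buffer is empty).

Answer: qmwrtjs

Derivation:
After op 1 (move_right): buffer="qmwrtjs" (len 7), cursors c1@4 c2@6 c3@7, authorship .......
After op 2 (add_cursor(0)): buffer="qmwrtjs" (len 7), cursors c4@0 c1@4 c2@6 c3@7, authorship .......
After op 3 (move_left): buffer="qmwrtjs" (len 7), cursors c4@0 c1@3 c2@5 c3@6, authorship .......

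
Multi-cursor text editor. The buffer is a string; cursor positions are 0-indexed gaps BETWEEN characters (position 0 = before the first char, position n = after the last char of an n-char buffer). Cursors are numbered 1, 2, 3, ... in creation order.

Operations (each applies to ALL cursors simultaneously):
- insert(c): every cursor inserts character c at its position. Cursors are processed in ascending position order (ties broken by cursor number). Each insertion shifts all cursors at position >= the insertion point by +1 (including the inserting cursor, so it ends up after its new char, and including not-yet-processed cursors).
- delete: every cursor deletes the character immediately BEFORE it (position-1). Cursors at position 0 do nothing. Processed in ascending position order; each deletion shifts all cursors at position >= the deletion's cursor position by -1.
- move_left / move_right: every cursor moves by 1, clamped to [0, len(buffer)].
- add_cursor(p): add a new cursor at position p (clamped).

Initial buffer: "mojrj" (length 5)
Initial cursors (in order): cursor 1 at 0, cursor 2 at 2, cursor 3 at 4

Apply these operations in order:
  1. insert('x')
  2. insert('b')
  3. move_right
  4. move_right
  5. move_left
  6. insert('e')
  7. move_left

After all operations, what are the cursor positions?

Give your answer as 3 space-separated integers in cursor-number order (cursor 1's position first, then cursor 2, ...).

Answer: 3 8 12

Derivation:
After op 1 (insert('x')): buffer="xmoxjrxj" (len 8), cursors c1@1 c2@4 c3@7, authorship 1..2..3.
After op 2 (insert('b')): buffer="xbmoxbjrxbj" (len 11), cursors c1@2 c2@6 c3@10, authorship 11..22..33.
After op 3 (move_right): buffer="xbmoxbjrxbj" (len 11), cursors c1@3 c2@7 c3@11, authorship 11..22..33.
After op 4 (move_right): buffer="xbmoxbjrxbj" (len 11), cursors c1@4 c2@8 c3@11, authorship 11..22..33.
After op 5 (move_left): buffer="xbmoxbjrxbj" (len 11), cursors c1@3 c2@7 c3@10, authorship 11..22..33.
After op 6 (insert('e')): buffer="xbmeoxbjerxbej" (len 14), cursors c1@4 c2@9 c3@13, authorship 11.1.22.2.333.
After op 7 (move_left): buffer="xbmeoxbjerxbej" (len 14), cursors c1@3 c2@8 c3@12, authorship 11.1.22.2.333.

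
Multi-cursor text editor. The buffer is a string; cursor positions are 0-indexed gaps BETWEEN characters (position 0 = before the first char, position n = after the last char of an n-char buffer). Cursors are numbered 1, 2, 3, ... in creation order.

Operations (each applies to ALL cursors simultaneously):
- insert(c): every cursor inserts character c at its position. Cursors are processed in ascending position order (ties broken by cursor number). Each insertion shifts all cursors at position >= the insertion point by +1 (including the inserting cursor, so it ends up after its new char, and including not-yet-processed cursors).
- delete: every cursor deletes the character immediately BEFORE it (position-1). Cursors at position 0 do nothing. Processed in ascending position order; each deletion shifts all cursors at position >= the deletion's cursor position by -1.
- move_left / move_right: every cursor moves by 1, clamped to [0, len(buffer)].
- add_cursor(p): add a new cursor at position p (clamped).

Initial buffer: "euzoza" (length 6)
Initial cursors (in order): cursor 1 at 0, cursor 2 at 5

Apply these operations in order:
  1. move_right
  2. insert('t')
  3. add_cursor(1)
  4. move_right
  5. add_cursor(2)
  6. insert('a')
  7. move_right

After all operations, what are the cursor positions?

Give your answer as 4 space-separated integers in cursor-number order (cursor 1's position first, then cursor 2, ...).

Answer: 7 12 5 5

Derivation:
After op 1 (move_right): buffer="euzoza" (len 6), cursors c1@1 c2@6, authorship ......
After op 2 (insert('t')): buffer="etuzozat" (len 8), cursors c1@2 c2@8, authorship .1.....2
After op 3 (add_cursor(1)): buffer="etuzozat" (len 8), cursors c3@1 c1@2 c2@8, authorship .1.....2
After op 4 (move_right): buffer="etuzozat" (len 8), cursors c3@2 c1@3 c2@8, authorship .1.....2
After op 5 (add_cursor(2)): buffer="etuzozat" (len 8), cursors c3@2 c4@2 c1@3 c2@8, authorship .1.....2
After op 6 (insert('a')): buffer="etaauazozata" (len 12), cursors c3@4 c4@4 c1@6 c2@12, authorship .134.1....22
After op 7 (move_right): buffer="etaauazozata" (len 12), cursors c3@5 c4@5 c1@7 c2@12, authorship .134.1....22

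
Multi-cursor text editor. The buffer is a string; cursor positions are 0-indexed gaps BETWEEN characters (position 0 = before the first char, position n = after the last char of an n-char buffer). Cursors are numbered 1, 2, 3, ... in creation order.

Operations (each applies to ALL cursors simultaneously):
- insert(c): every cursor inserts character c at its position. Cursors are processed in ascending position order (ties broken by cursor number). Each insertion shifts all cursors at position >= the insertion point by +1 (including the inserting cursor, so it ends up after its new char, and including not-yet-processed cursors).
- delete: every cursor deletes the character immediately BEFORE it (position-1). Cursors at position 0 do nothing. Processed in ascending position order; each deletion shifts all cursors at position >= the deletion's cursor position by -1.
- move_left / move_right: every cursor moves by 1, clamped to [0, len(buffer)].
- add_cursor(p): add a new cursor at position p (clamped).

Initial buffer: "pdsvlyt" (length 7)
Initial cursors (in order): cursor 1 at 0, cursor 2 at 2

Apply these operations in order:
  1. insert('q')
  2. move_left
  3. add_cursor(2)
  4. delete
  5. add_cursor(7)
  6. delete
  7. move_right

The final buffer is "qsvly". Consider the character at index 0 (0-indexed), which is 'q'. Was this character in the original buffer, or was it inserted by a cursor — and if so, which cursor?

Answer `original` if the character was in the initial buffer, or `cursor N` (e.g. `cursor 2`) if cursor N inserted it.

Answer: cursor 2

Derivation:
After op 1 (insert('q')): buffer="qpdqsvlyt" (len 9), cursors c1@1 c2@4, authorship 1..2.....
After op 2 (move_left): buffer="qpdqsvlyt" (len 9), cursors c1@0 c2@3, authorship 1..2.....
After op 3 (add_cursor(2)): buffer="qpdqsvlyt" (len 9), cursors c1@0 c3@2 c2@3, authorship 1..2.....
After op 4 (delete): buffer="qqsvlyt" (len 7), cursors c1@0 c2@1 c3@1, authorship 12.....
After op 5 (add_cursor(7)): buffer="qqsvlyt" (len 7), cursors c1@0 c2@1 c3@1 c4@7, authorship 12.....
After op 6 (delete): buffer="qsvly" (len 5), cursors c1@0 c2@0 c3@0 c4@5, authorship 2....
After op 7 (move_right): buffer="qsvly" (len 5), cursors c1@1 c2@1 c3@1 c4@5, authorship 2....
Authorship (.=original, N=cursor N): 2 . . . .
Index 0: author = 2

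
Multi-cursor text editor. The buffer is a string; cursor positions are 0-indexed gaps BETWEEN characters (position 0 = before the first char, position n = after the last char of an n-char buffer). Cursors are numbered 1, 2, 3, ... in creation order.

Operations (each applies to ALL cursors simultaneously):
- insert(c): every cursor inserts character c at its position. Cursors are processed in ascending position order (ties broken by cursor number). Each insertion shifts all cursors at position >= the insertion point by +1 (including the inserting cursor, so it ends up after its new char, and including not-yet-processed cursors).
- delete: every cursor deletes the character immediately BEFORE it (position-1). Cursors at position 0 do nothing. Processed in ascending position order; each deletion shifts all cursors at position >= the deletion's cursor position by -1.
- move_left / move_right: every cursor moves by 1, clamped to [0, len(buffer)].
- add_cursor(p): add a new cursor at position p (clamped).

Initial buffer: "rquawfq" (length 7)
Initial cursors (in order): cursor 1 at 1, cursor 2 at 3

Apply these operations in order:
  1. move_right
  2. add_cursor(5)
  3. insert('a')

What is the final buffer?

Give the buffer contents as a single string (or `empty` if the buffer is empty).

After op 1 (move_right): buffer="rquawfq" (len 7), cursors c1@2 c2@4, authorship .......
After op 2 (add_cursor(5)): buffer="rquawfq" (len 7), cursors c1@2 c2@4 c3@5, authorship .......
After op 3 (insert('a')): buffer="rqauaawafq" (len 10), cursors c1@3 c2@6 c3@8, authorship ..1..2.3..

Answer: rqauaawafq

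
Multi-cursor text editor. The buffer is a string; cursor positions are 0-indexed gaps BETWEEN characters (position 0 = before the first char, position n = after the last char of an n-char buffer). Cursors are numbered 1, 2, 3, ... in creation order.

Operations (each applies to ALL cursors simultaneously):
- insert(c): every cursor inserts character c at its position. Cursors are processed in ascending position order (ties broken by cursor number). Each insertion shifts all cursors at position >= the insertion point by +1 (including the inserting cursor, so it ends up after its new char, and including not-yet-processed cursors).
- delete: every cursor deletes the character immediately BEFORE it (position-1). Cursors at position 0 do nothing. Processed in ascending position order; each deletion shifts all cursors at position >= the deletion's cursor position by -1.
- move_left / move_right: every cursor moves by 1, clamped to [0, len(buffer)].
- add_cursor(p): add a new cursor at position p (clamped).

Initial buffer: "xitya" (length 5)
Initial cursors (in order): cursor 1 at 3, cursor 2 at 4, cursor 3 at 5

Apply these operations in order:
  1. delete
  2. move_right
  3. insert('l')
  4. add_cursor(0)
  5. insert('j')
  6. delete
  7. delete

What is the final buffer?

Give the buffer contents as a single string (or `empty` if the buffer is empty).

Answer: xi

Derivation:
After op 1 (delete): buffer="xi" (len 2), cursors c1@2 c2@2 c3@2, authorship ..
After op 2 (move_right): buffer="xi" (len 2), cursors c1@2 c2@2 c3@2, authorship ..
After op 3 (insert('l')): buffer="xilll" (len 5), cursors c1@5 c2@5 c3@5, authorship ..123
After op 4 (add_cursor(0)): buffer="xilll" (len 5), cursors c4@0 c1@5 c2@5 c3@5, authorship ..123
After op 5 (insert('j')): buffer="jxillljjj" (len 9), cursors c4@1 c1@9 c2@9 c3@9, authorship 4..123123
After op 6 (delete): buffer="xilll" (len 5), cursors c4@0 c1@5 c2@5 c3@5, authorship ..123
After op 7 (delete): buffer="xi" (len 2), cursors c4@0 c1@2 c2@2 c3@2, authorship ..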